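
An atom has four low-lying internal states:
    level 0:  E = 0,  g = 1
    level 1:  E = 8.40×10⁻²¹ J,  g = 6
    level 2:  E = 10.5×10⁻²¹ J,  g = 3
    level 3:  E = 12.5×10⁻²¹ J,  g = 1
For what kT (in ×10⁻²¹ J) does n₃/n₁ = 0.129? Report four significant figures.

16.00 ×10⁻²¹ J

n₃/n₁ = (g₃/g₁) exp[−(E₃−E₁)/kT] = 0.129.
⇒ (E₃−E₁)/kT = ln((1/6)/0.129) = ln(1.29199) = 0.256184.
kT = 4.10 ×10⁻²¹ J / 0.256184 = 16.00 ×10⁻²¹ J.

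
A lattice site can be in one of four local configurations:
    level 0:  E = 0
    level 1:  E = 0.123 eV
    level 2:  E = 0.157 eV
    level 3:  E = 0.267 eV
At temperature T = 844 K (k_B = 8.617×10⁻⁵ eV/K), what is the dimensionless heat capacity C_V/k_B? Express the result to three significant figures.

k_BT = 8.617×10⁻⁵ × 844 K = 0.072727 eV.
Eᵢ/kT = 0, 1.6913, 2.1588, 3.6713.
Z = Σ e^(−Eᵢ/kT) = e^(−0) + e^(−1.6913) + e^(−2.1588) + e^(−3.6713) = 1.0000 + 0.18428 + 0.11546 + 0.025443 = 1.3252.
⟨E⟩ = 0.035909 eV, ⟨E²⟩ = 0.0056201 eV².
C_V/k_B = (⟨E²⟩ − ⟨E⟩²)/(kT)² = (0.0056201 − 0.0012895)/0.0052892 = 0.819.

0.819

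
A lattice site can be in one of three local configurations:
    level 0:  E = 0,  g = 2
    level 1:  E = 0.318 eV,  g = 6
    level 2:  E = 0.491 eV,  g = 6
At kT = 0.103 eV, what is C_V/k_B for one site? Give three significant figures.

Eᵢ/kT = 0, 3.0874, 4.7670.
Z = Σ gᵢe^(−Eᵢ/kT) = 2·e^(−0) + 6·e^(−3.0874) + 6·e^(−4.7670) = 2.0000 + 0.27372 + 0.051035 = 2.3248.
⟨E⟩ = 0.048220 eV, ⟨E²⟩ = 0.017199 eV².
C_V/k_B = (⟨E²⟩ − ⟨E⟩²)/(kT)² = (0.017199 − 0.0023252)/0.010609 = 1.40.

1.40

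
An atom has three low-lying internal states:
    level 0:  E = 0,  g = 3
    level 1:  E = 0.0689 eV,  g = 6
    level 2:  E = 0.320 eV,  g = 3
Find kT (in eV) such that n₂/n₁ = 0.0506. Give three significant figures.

0.110 eV

n₂/n₁ = (g₂/g₁) exp[−(E₂−E₁)/kT] = 0.0506.
⇒ (E₂−E₁)/kT = ln((3/6)/0.0506) = ln(9.8814) = 2.2907.
kT = 0.2511 eV / 2.2907 = 0.110 eV.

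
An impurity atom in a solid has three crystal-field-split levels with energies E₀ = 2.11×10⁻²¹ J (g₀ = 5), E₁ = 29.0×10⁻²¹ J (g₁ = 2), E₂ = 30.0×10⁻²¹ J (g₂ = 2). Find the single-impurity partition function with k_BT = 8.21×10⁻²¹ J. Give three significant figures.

Z = 3.98

Eᵢ/kT = 0.25700, 3.5323, 3.6541.
Z = Σ gᵢe^(−Eᵢ/kT) = 5·e^(−0.25700) + 2·e^(−3.5323) + 2·e^(−3.6541) = 3.8668 + 0.058475 + 0.051770 = 3.9770.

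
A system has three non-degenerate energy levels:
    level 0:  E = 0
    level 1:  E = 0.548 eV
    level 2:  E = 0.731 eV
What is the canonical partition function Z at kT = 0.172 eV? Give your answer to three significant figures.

Z = 1.06

Eᵢ/kT = 0, 3.1860, 4.2500.
Z = Σ e^(−Eᵢ/kT) = e^(−0) + e^(−3.1860) + e^(−4.2500) = 1.0000 + 0.041337 + 0.014264 = 1.0556.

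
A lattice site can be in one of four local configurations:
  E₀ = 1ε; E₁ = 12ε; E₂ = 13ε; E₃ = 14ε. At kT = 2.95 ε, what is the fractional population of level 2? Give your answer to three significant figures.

0.0162

Eᵢ/kT = 0.33898, 4.0678, 4.4068, 4.7458.
Z = Σ e^(−Eᵢ/kT) = e^(−0.33898) + e^(−4.0678) + e^(−4.4068) + e^(−4.7458) = 0.71250 + 0.017115 + 0.012194 + 0.0086881 = 0.75050.
P₂ = e^(−E₂/kT) / Z = 0.012194/0.75050 = 0.0162.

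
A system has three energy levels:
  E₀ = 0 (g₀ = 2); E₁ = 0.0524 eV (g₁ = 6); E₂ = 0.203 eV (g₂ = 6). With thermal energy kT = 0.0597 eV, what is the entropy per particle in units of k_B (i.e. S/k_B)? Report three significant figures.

2.16

Eᵢ/kT = 0, 0.87772, 3.4003.
Z = Σ gᵢe^(−Eᵢ/kT) = 2·e^(−0) + 6·e^(−0.87772) + 6·e^(−3.4003) = 2.0000 + 2.4944 + 0.20018 = 4.6946.
⟨E⟩ = Σ EᵢPᵢ = 0.036498 eV.
S/k_B = ln Z + ⟨E⟩/kT = ln(4.6946) + 0.036498/0.0597 = 1.5464 + 0.61136 = 2.16.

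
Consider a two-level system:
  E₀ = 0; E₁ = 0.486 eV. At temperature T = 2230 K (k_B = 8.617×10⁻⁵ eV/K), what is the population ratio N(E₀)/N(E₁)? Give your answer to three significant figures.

12.5

k_BT = 8.617×10⁻⁵ × 2230 K = 0.19216 eV.
n₀/n₁ = exp[−(E₀−E₁)/kT] = exp(−(-0.486 eV)/(0.19216 eV)) = exp(2.5291) = 12.5.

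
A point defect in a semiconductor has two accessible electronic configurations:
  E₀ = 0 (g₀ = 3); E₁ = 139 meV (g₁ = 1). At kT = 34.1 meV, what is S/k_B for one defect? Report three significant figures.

1.13

Eᵢ/kT = 0, 4.0762.
Z = Σ gᵢe^(−Eᵢ/kT) = 3·e^(−0) + 1·e^(−4.0762) = 3.0000 + 0.016972 = 3.0170.
⟨E⟩ = Σ EᵢPᵢ = 0.78194 meV.
S/k_B = ln Z + ⟨E⟩/kT = ln(3.0170) + 0.78194/34.1 = 1.1043 + 0.022931 = 1.13.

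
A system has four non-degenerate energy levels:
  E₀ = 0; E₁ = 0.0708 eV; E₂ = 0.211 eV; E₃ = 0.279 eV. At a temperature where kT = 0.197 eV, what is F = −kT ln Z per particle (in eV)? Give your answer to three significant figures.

Eᵢ/kT = 0, 0.35939, 1.0711, 1.4162.
Z = Σ e^(−Eᵢ/kT) = e^(−0) + e^(−0.35939) + e^(−1.0711) + e^(−1.4162) = 1.0000 + 0.69810 + 0.34263 + 0.24263 = 2.2834.
F = −kT ln Z = −0.197 × ln(2.2834) = −0.197 × 0.82567 = -0.163 eV.

-0.163 eV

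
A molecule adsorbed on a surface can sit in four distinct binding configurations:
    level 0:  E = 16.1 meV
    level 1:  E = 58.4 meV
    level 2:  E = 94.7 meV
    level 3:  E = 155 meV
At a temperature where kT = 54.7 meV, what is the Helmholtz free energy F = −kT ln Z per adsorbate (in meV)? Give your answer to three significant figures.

-15.4 meV

Eᵢ/kT = 0.29433, 1.0676, 1.7313, 2.8336.
Z = Σ e^(−Eᵢ/kT) = e^(−0.29433) + e^(−1.0676) + e^(−1.7313) + e^(−2.8336) = 0.74503 + 0.34383 + 0.17705 + 0.058801 = 1.3247.
F = −kT ln Z = −54.7 × ln(1.3247) = −54.7 × 0.28119 = -15.4 meV.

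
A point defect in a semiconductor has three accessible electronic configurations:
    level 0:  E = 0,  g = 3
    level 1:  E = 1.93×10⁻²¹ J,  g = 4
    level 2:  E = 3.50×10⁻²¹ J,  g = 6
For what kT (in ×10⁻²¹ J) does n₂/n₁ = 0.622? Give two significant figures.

1.8 ×10⁻²¹ J

n₂/n₁ = (g₂/g₁) exp[−(E₂−E₁)/kT] = 0.622.
⇒ (E₂−E₁)/kT = ln((6/4)/0.622) = ln(2.412) = 0.8805.
kT = 1.57 ×10⁻²¹ J / 0.8805 = 1.8 ×10⁻²¹ J.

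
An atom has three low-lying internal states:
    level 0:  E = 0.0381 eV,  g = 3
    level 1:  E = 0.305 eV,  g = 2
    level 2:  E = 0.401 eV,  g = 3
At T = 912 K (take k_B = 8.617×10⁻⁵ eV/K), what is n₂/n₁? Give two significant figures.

0.44

k_BT = 8.617×10⁻⁵ × 912 K = 0.07859 eV.
n₂/n₁ = (g₂/g₁) exp[−(E₂−E₁)/kT] = (3/2) × exp(−(0.096 eV)/(0.07859 eV)) = (3/2) × exp(-1.222) = 0.44.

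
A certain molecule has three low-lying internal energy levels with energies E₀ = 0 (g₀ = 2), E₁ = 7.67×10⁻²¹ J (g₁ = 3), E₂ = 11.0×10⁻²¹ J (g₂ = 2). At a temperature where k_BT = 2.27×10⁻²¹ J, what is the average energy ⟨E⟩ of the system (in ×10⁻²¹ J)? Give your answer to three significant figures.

Eᵢ/kT = 0, 3.3789, 4.8458.
Z = Σ gᵢe^(−Eᵢ/kT) = 2·e^(−0) + 3·e^(−3.3789) + 2·e^(−4.8458) = 2.0000 + 0.10225 + 0.015723 = 2.1180.
⟨E⟩ = Σ Eᵢ gᵢe^(−Eᵢ/kT) / Z = (0·2.0000 + 7.67·0.10225 + 11.0·0.015723) / 2.1180 = 0.452 ×10⁻²¹ J.

0.452 ×10⁻²¹ J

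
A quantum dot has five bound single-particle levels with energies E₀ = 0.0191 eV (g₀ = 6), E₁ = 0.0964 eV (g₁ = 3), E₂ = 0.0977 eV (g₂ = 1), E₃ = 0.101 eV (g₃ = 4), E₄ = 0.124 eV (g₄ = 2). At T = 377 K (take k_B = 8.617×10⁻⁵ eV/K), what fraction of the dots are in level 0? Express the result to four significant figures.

0.8866

k_BT = 8.617×10⁻⁵ × 377 K = 0.0324861 eV.
Eᵢ/kT = 0.587944, 2.96742, 3.00744, 3.10902, 3.81702.
Z = Σ gᵢe^(−Eᵢ/kT) = 6·e^(−0.587944) + 3·e^(−2.96742) + 1·e^(−3.00744) + 4·e^(−3.10902) + 2·e^(−3.81702) = 3.33281 + 0.154308 + 0.0494180 + 0.178579 + 0.0439865 = 3.75910.
P₀ = g₀ e^(−E₀/kT) / Z = 3.33281/3.75910 = 0.8866.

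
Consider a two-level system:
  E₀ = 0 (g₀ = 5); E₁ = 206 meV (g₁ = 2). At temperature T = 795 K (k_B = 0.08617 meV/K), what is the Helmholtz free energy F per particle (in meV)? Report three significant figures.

k_BT = 0.08617 × 795 K = 68.505 meV.
Eᵢ/kT = 0, 3.0071.
Z = Σ gᵢe^(−Eᵢ/kT) = 5·e^(−0) + 2·e^(−3.0071) = 5.0000 + 0.098870 = 5.0989.
F = −kT ln Z = −68.505 × ln(5.0989) = −68.505 × 1.6290 = -112 meV.

-112 meV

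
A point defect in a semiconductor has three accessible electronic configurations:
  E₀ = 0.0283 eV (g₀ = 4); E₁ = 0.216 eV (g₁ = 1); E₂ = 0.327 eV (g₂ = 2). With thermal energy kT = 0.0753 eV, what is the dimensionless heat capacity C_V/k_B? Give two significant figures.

0.26

Eᵢ/kT = 0.3758, 2.869, 4.343.
Z = Σ gᵢe^(−Eᵢ/kT) = 4·e^(−0.3758) + 1·e^(−2.869) + 2·e^(−4.343) = 2.747 + 0.05676 + 0.02599 = 2.830.
⟨E⟩ = 0.03481 eV, ⟨E²⟩ = 0.002695 eV².
C_V/k_B = (⟨E²⟩ − ⟨E⟩²)/(kT)² = (0.002695 − 0.001212)/0.005670 = 0.26.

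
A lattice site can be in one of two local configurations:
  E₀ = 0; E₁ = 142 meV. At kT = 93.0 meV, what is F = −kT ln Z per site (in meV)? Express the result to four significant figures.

-18.28 meV

Eᵢ/kT = 0, 1.52688.
Z = Σ e^(−Eᵢ/kT) = e^(−0) + e^(−1.52688) = 1.00000 + 0.217212 = 1.21721.
F = −kT ln Z = −93.0 × ln(1.21721) = −93.0 × 0.196561 = -18.28 meV.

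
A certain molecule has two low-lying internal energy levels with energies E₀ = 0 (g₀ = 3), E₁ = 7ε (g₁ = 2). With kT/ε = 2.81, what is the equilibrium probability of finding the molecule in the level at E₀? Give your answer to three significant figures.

Eᵢ/kT = 0, 2.4911.
Z = Σ gᵢe^(−Eᵢ/kT) = 3·e^(−0) + 2·e^(−2.4911) = 3.0000 + 0.16564 = 3.1656.
P₀ = g₀ e^(−E₀/kT) / Z = 3.0000/3.1656 = 0.948.

0.948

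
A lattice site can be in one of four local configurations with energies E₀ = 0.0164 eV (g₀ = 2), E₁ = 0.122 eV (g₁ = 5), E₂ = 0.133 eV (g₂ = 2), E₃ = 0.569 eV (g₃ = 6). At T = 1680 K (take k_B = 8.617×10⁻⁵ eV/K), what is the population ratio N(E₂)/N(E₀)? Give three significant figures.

k_BT = 8.617×10⁻⁵ × 1680 K = 0.14477 eV.
n₂/n₀ = (g₂/g₀) exp[−(E₂−E₀)/kT] = (2/2) × exp(−(0.1166 eV)/(0.14477 eV)) = (2/2) × exp(-0.80542) = 0.447.

0.447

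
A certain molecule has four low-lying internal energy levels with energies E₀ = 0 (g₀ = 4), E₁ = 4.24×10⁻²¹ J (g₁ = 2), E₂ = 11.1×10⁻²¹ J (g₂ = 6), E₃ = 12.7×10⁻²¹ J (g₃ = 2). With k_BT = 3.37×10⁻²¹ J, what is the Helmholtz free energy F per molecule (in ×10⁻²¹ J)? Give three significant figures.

-5.31 ×10⁻²¹ J

Eᵢ/kT = 0, 1.2582, 3.2938, 3.7685.
Z = Σ gᵢe^(−Eᵢ/kT) = 4·e^(−0) + 2·e^(−1.2582) + 6·e^(−3.2938) + 2·e^(−3.7685) = 4.0000 + 0.56833 + 0.22268 + 0.046173 = 4.8372.
F = −kT ln Z = −3.37 × ln(4.8372) = −3.37 × 1.5763 = -5.31 ×10⁻²¹ J.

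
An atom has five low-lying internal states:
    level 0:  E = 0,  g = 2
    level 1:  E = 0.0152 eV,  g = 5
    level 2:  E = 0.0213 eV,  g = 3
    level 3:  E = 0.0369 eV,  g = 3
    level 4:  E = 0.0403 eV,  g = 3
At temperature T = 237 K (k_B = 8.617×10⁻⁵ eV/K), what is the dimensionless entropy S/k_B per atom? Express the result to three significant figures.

2.57

k_BT = 8.617×10⁻⁵ × 237 K = 0.020422 eV.
Eᵢ/kT = 0, 0.74430, 1.0430, 1.8069, 1.9734.
Z = Σ gᵢe^(−Eᵢ/kT) = 2·e^(−0) + 5·e^(−0.74430) + 3·e^(−1.0430) + 3·e^(−1.8069) + 3·e^(−1.9734) = 2.0000 + 2.3753 + 1.0572 + 0.49249 + 0.41695 = 6.3419.
⟨E⟩ = Σ EᵢPᵢ = 0.014759 eV.
S/k_B = ln Z + ⟨E⟩/kT = ln(6.3419) + 0.014759/0.020422 = 1.8472 + 0.72270 = 2.57.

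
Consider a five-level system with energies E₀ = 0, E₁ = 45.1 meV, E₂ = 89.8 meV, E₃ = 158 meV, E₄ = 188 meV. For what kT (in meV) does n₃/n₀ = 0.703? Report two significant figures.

450 meV

n₃/n₀ = exp[−(E₃−E₀)/kT] = 0.703.
⇒ (E₃−E₀)/kT = ln(1/0.703) = ln(1.422) = 0.3521.
kT = 158 meV / 0.3521 = 450 meV.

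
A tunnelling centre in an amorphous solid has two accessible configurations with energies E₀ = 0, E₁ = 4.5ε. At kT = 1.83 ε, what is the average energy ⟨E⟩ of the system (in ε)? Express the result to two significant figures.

0.35 ε

Eᵢ/kT = 0, 2.459.
Z = Σ e^(−Eᵢ/kT) = e^(−0) + e^(−2.459) = 1.000 + 0.08552 = 1.086.
⟨E⟩ = Σ Eᵢ e^(−Eᵢ/kT) / Z = (0·1.000 + 4.5·0.08552) / 1.086 = 0.35 ε.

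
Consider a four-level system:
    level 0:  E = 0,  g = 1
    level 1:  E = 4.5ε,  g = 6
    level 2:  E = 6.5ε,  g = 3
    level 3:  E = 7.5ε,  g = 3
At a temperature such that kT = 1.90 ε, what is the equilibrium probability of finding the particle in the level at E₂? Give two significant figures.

Eᵢ/kT = 0, 2.368, 3.421, 3.947.
Z = Σ gᵢe^(−Eᵢ/kT) = 1·e^(−0) + 6·e^(−2.368) + 3·e^(−3.421) + 3·e^(−3.947) = 1.000 + 0.5620 + 0.09804 + 0.05794 = 1.718.
P₂ = g₂ e^(−E₂/kT) / Z = 0.09804/1.718 = 0.057.

0.057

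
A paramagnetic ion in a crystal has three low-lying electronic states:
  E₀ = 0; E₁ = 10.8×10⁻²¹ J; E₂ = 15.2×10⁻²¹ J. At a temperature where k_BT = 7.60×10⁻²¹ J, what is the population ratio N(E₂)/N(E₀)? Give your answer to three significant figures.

0.135

n₂/n₀ = exp[−(E₂−E₀)/kT] = exp(−(15.2 ×10⁻²¹ J)/(7.60 ×10⁻²¹ J)) = exp(-2.0000) = 0.135.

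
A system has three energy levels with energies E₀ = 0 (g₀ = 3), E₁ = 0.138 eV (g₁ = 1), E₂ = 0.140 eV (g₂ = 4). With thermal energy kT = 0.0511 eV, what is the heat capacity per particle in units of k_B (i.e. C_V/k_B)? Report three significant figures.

0.659

Eᵢ/kT = 0, 2.7006, 2.7397.
Z = Σ gᵢe^(−Eᵢ/kT) = 3·e^(−0) + 1·e^(−2.7006) + 4·e^(−2.7397) = 3.0000 + 0.067165 + 0.25836 = 3.3255.
⟨E⟩ = 0.013664 eV, ⟨E²⟩ = 0.0019074 eV².
C_V/k_B = (⟨E²⟩ − ⟨E⟩²)/(kT)² = (0.0019074 − 0.00018670)/0.0026112 = 0.659.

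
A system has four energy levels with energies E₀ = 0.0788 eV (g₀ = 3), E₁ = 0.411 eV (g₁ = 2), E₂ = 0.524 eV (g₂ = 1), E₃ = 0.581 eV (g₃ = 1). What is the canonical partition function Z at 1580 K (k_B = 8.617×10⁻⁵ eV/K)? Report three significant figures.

Z = 1.81

k_BT = 8.617×10⁻⁵ × 1580 K = 0.13615 eV.
Eᵢ/kT = 0.57877, 3.0187, 3.8487, 4.2674.
Z = Σ gᵢe^(−Eᵢ/kT) = 3·e^(−0.57877) + 2·e^(−3.0187) + 1·e^(−3.8487) + 1·e^(−4.2674) = 1.6818 + 0.097729 + 0.021307 + 0.014018 = 1.8149.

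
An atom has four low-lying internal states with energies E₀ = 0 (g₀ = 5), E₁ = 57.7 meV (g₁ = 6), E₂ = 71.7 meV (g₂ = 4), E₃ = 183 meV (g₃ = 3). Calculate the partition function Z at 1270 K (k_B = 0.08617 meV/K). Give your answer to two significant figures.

k_BT = 0.08617 × 1270 K = 109.4 meV.
Eᵢ/kT = 0, 0.5274, 0.6554, 1.673.
Z = Σ gᵢe^(−Eᵢ/kT) = 5·e^(−0) + 6·e^(−0.5274) + 4·e^(−0.6554) + 3·e^(−1.673) = 5.000 + 3.541 + 2.077 + 0.5630 = 11.18.

Z = 11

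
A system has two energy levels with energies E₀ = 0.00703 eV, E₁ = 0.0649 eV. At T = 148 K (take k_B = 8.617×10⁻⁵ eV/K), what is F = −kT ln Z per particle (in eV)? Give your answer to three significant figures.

0.00689 eV

k_BT = 8.617×10⁻⁵ × 148 K = 0.012753 eV.
Eᵢ/kT = 0.55124, 5.0890.
Z = Σ e^(−Eᵢ/kT) = e^(−0.55124) + e^(−5.0890) = 0.57623 + 0.0061642 = 0.58239.
F = −kT ln Z = −0.012753 × ln(0.58239) = −0.012753 × -0.54061 = 0.00689 eV.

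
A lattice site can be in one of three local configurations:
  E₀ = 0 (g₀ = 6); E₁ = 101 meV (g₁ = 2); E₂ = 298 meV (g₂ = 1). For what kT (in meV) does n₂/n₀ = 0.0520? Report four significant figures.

255.8 meV

n₂/n₀ = (g₂/g₀) exp[−(E₂−E₀)/kT] = 0.0520.
⇒ (E₂−E₀)/kT = ln((1/6)/0.0520) = ln(3.20513) = 1.16475.
kT = 298 meV / 1.16475 = 255.8 meV.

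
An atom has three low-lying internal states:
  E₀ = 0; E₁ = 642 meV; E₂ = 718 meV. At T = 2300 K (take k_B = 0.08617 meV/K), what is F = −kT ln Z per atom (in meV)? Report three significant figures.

-12.6 meV

k_BT = 0.08617 × 2300 K = 198.19 meV.
Eᵢ/kT = 0, 3.2393, 3.6228.
Z = Σ e^(−Eᵢ/kT) = e^(−0) + e^(−3.2393) + e^(−3.6228) = 1.0000 + 0.039191 + 0.026708 = 1.0659.
F = −kT ln Z = −198.19 × ln(1.0659) = −198.19 × 0.063820 = -12.6 meV.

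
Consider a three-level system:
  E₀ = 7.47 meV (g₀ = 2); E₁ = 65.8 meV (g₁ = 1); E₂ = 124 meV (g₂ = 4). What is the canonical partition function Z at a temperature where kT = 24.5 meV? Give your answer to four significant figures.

Z = 1.568

Eᵢ/kT = 0.304898, 2.68571, 5.06122.
Z = Σ gᵢe^(−Eᵢ/kT) = 2·e^(−0.304898) + 1·e^(−2.68571) + 4·e^(−5.06122) = 1.47440 + 0.0681728 + 0.0253513 = 1.56792.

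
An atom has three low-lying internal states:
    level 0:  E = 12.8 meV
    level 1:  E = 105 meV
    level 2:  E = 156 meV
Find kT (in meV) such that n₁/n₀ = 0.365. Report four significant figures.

91.48 meV

n₁/n₀ = exp[−(E₁−E₀)/kT] = 0.365.
⇒ (E₁−E₀)/kT = ln(1/0.365) = ln(2.73973) = 1.00786.
kT = 92.2 meV / 1.00786 = 91.48 meV.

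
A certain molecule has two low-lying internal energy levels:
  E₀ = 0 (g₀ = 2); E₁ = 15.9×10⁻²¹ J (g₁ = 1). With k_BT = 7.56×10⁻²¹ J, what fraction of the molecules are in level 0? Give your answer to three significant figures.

0.942

Eᵢ/kT = 0, 2.1032.
Z = Σ gᵢe^(−Eᵢ/kT) = 2·e^(−0) + 1·e^(−2.1032) = 2.0000 + 0.12207 = 2.1221.
P₀ = g₀ e^(−E₀/kT) / Z = 2.0000/2.1221 = 0.942.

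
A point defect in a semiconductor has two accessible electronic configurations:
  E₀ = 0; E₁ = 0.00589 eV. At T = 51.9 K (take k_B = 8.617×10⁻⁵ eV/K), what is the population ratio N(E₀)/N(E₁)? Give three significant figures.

k_BT = 8.617×10⁻⁵ × 51.9 K = 0.0044722 eV.
n₀/n₁ = exp[−(E₀−E₁)/kT] = exp(−(-0.00589 eV)/(0.0044722 eV)) = exp(1.3170) = 3.73.

3.73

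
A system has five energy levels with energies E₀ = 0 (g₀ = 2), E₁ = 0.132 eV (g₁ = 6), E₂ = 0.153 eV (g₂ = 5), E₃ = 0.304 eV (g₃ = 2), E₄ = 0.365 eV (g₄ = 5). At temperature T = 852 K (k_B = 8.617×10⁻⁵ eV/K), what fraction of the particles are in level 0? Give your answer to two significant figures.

k_BT = 8.617×10⁻⁵ × 852 K = 0.07342 eV.
Eᵢ/kT = 0, 1.798, 2.084, 4.141, 4.971.
Z = Σ gᵢe^(−Eᵢ/kT) = 2·e^(−0) + 6·e^(−1.798) + 5·e^(−2.084) + 2·e^(−4.141) + 5·e^(−4.971) = 2.000 + 0.9938 + 0.6222 + 0.03181 + 0.03468 = 3.682.
P₀ = g₀ e^(−E₀/kT) / Z = 2.000/3.682 = 0.54.

0.54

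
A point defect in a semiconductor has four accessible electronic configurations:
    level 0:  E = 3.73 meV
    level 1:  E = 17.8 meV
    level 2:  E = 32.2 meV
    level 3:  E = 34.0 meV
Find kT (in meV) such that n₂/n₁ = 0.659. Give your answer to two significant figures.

35 meV

n₂/n₁ = exp[−(E₂−E₁)/kT] = 0.659.
⇒ (E₂−E₁)/kT = ln(1/0.659) = ln(1.517) = 0.4167.
kT = 14.4 meV / 0.4167 = 35 meV.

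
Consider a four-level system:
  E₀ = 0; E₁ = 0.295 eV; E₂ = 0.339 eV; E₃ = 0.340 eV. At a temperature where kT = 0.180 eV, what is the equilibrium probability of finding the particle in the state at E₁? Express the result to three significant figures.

0.130

Eᵢ/kT = 0, 1.6389, 1.8833, 1.8889.
Z = Σ e^(−Eᵢ/kT) = e^(−0) + e^(−1.6389) + e^(−1.8833) + e^(−1.8889) = 1.0000 + 0.19419 + 0.15209 + 0.15124 = 1.4975.
P₁ = e^(−E₁/kT) / Z = 0.19419/1.4975 = 0.130.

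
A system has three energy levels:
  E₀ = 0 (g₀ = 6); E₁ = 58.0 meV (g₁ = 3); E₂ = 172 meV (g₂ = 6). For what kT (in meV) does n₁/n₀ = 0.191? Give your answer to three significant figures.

60.3 meV

n₁/n₀ = (g₁/g₀) exp[−(E₁−E₀)/kT] = 0.191.
⇒ (E₁−E₀)/kT = ln((3/6)/0.191) = ln(2.6178) = 0.96233.
kT = 58.0 meV / 0.96233 = 60.3 meV.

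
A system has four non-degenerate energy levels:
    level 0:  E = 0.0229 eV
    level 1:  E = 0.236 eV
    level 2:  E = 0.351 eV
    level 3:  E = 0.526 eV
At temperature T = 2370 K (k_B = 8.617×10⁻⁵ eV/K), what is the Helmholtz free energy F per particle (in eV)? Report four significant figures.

-0.07787 eV

k_BT = 8.617×10⁻⁵ × 2370 K = 0.204223 eV.
Eᵢ/kT = 0.112132, 1.15560, 1.71871, 2.57562.
Z = Σ e^(−Eᵢ/kT) = e^(−0.112132) + e^(−1.15560) + e^(−1.71871) + e^(−2.57562) = 0.893926 + 0.314869 + 0.179297 + 0.0761066 = 1.46420.
F = −kT ln Z = −0.204223 × ln(1.46420) = −0.204223 × 0.381309 = -0.07787 eV.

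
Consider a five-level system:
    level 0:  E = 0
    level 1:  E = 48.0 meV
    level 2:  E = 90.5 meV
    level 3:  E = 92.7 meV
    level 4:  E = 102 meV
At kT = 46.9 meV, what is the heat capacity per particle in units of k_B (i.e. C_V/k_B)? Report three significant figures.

0.693

Eᵢ/kT = 0, 1.0235, 1.9296, 1.9765, 2.1748.
Z = Σ e^(−Eᵢ/kT) = e^(−0) + e^(−1.0235) + e^(−1.9296) + e^(−1.9765) + e^(−2.1748) = 1.0000 + 0.35934 + 0.14521 + 0.13855 + 0.11363 = 1.7567.
⟨E⟩ = 31.208 meV, ⟨E²⟩ = 2499.0 meV².
C_V/k_B = (⟨E²⟩ − ⟨E⟩²)/(kT)² = (2499.0 − 973.94)/2199.6 = 0.693.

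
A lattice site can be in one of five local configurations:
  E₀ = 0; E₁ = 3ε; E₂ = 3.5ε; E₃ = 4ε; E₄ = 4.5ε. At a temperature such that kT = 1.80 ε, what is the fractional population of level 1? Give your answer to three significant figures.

0.124

Eᵢ/kT = 0, 1.6667, 1.9444, 2.2222, 2.5000.
Z = Σ e^(−Eᵢ/kT) = e^(−0) + e^(−1.6667) + e^(−1.9444) + e^(−2.2222) + e^(−2.5000) = 1.0000 + 0.18887 + 0.14307 + 0.10837 + 0.082085 = 1.5224.
P₁ = e^(−E₁/kT) / Z = 0.18887/1.5224 = 0.124.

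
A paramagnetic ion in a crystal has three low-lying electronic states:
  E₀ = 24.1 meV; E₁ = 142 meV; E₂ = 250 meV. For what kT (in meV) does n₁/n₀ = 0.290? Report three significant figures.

95.2 meV

n₁/n₀ = exp[−(E₁−E₀)/kT] = 0.290.
⇒ (E₁−E₀)/kT = ln(1/0.290) = ln(3.4483) = 1.2379.
kT = 117.9 meV / 1.2379 = 95.2 meV.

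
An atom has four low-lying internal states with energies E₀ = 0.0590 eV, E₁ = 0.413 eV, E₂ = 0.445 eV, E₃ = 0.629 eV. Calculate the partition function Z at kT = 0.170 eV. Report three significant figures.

Z = 0.893

Eᵢ/kT = 0.34706, 2.4294, 2.6176, 3.7000.
Z = Σ e^(−Eᵢ/kT) = e^(−0.34706) + e^(−2.4294) + e^(−2.6176) + e^(−3.7000) = 0.70676 + 0.088090 + 0.072978 + 0.024724 = 0.89255.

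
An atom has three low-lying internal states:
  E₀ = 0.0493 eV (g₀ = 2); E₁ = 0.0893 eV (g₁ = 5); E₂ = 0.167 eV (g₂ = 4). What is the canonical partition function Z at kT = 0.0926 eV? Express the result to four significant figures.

Eᵢ/kT = 0.532397, 0.964363, 1.80346.
Z = Σ gᵢe^(−Eᵢ/kT) = 2·e^(−0.532397) + 5·e^(−0.964363) + 4·e^(−1.80346) = 1.17439 + 1.90613 + 0.658912 = 3.73943.

Z = 3.739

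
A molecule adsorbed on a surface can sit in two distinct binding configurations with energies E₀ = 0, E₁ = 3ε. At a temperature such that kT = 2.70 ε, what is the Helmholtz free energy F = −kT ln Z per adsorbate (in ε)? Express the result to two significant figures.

-0.77 ε

Eᵢ/kT = 0, 1.111.
Z = Σ e^(−Eᵢ/kT) = e^(−0) + e^(−1.111) = 1.000 + 0.3292 = 1.329.
F = −kT ln Z = −2.70 × ln(1.329) = −2.70 × 0.2844 = -0.77 ε.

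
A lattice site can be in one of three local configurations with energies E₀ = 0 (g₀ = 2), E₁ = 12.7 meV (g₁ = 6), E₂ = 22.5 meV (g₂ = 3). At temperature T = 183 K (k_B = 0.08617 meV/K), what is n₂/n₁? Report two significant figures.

k_BT = 0.08617 × 183 K = 15.77 meV.
n₂/n₁ = (g₂/g₁) exp[−(E₂−E₁)/kT] = (3/6) × exp(−(9.8 meV)/(15.77 meV)) = (3/6) × exp(-0.6214) = 0.27.

0.27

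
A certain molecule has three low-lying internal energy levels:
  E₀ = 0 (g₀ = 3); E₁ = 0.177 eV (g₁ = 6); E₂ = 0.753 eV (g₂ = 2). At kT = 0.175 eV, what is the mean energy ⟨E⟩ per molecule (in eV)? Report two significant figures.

0.078 eV

Eᵢ/kT = 0, 1.011, 4.303.
Z = Σ gᵢe^(−Eᵢ/kT) = 3·e^(−0) + 6·e^(−1.011) + 2·e^(−4.303) = 3.000 + 2.183 + 0.02706 = 5.210.
⟨E⟩ = Σ Eᵢ gᵢe^(−Eᵢ/kT) / Z = (0·3.000 + 0.177·2.183 + 0.753·0.02706) / 5.210 = 0.078 eV.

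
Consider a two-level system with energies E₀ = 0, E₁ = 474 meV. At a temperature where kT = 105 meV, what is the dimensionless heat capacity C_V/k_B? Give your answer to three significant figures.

0.218

Eᵢ/kT = 0, 4.5143.
Z = Σ e^(−Eᵢ/kT) = e^(−0) + e^(−4.5143) = 1.0000 + 0.010951 = 1.0110.
⟨E⟩ = 5.1343 meV, ⟨E²⟩ = 2433.7 meV².
C_V/k_B = (⟨E²⟩ − ⟨E⟩²)/(kT)² = (2433.7 − 26.361)/11025 = 0.218.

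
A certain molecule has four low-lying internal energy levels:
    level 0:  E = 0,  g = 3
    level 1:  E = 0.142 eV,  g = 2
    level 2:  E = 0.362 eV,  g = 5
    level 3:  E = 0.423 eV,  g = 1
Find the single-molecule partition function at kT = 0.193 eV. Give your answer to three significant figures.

Eᵢ/kT = 0, 0.73575, 1.8756, 2.1917.
Z = Σ gᵢe^(−Eᵢ/kT) = 3·e^(−0) + 2·e^(−0.73575) + 5·e^(−1.8756) + 1·e^(−2.1917) = 3.0000 + 0.95829 + 0.76631 + 0.11173 = 4.8363.

Z = 4.84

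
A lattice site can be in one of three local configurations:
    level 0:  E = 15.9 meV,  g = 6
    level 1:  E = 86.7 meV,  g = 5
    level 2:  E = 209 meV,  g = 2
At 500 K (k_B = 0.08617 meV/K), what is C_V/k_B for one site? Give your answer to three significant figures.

k_BT = 0.08617 × 500 K = 43.085 meV.
Eᵢ/kT = 0.36904, 2.0123, 4.8509.
Z = Σ gᵢe^(−Eᵢ/kT) = 6·e^(−0.36904) + 5·e^(−2.0123) + 2·e^(−4.8509) = 4.1484 + 0.66840 + 0.015643 = 4.8324.
⟨E⟩ = 26.318 meV, ⟨E²⟩ = 1398.1 meV².
C_V/k_B = (⟨E²⟩ − ⟨E⟩²)/(kT)² = (1398.1 − 692.64)/1856.3 = 0.380.

0.380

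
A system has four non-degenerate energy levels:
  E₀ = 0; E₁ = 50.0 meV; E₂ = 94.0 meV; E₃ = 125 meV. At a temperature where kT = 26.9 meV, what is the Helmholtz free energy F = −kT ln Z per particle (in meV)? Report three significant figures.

-4.81 meV

Eᵢ/kT = 0, 1.8587, 3.4944, 4.6468.
Z = Σ e^(−Eᵢ/kT) = e^(−0) + e^(−1.8587) + e^(−3.4944) + e^(−4.6468) = 1.0000 + 0.15588 + 0.030367 + 0.0095922 = 1.1958.
F = −kT ln Z = −26.9 × ln(1.1958) = −26.9 × 0.17882 = -4.81 meV.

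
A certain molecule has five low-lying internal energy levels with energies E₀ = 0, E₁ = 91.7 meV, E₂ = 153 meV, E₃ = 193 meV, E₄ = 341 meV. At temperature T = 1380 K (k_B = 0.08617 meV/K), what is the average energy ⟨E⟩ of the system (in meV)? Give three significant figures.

k_BT = 0.08617 × 1380 K = 118.91 meV.
Eᵢ/kT = 0, 0.77117, 1.2867, 1.6231, 2.8677.
Z = Σ e^(−Eᵢ/kT) = e^(−0) + e^(−0.77117) + e^(−1.2867) + e^(−1.6231) + e^(−2.8677) = 1.0000 + 0.46247 + 0.27618 + 0.19729 + 0.056829 = 1.9928.
⟨E⟩ = Σ Eᵢ e^(−Eᵢ/kT) / Z = (0·1.0000 + 91.7·0.46247 + 153·0.27618 + 193·0.19729 + 341·0.056829) / 1.9928 = 71.3 meV.

71.3 meV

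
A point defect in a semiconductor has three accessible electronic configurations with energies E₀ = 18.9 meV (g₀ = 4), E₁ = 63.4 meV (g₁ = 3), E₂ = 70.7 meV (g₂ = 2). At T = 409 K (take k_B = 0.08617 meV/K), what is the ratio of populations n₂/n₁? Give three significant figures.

k_BT = 0.08617 × 409 K = 35.244 meV.
n₂/n₁ = (g₂/g₁) exp[−(E₂−E₁)/kT] = (2/3) × exp(−(7.3 meV)/(35.244 meV)) = (2/3) × exp(-0.20713) = 0.542.

0.542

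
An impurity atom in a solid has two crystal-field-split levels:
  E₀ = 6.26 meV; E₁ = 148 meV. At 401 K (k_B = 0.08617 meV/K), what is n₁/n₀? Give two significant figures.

k_BT = 0.08617 × 401 K = 34.55 meV.
n₁/n₀ = exp[−(E₁−E₀)/kT] = exp(−(141.74 meV)/(34.55 meV)) = exp(-4.102) = 0.017.

0.017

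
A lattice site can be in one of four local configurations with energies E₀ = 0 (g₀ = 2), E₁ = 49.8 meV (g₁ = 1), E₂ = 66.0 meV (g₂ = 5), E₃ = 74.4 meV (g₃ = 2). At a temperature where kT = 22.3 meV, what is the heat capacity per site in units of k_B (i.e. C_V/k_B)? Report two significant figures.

1.2

Eᵢ/kT = 0, 2.233, 2.960, 3.336.
Z = Σ gᵢe^(−Eᵢ/kT) = 2·e^(−0) + 1·e^(−2.233) + 5·e^(−2.960) + 2·e^(−3.336) = 2.000 + 0.1072 + 0.2591 + 0.07116 = 2.437.
⟨E⟩ = 11.38 meV, ⟨E²⟩ = 733.9 meV².
C_V/k_B = (⟨E²⟩ − ⟨E⟩²)/(kT)² = (733.9 − 129.5)/497.3 = 1.2.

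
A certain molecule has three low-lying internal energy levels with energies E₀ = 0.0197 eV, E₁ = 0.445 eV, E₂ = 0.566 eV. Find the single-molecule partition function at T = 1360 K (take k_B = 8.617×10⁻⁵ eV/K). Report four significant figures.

Z = 0.8757

k_BT = 8.617×10⁻⁵ × 1360 K = 0.117191 eV.
Eᵢ/kT = 0.168102, 3.79722, 4.82972.
Z = Σ e^(−Eᵢ/kT) = e^(−0.168102) + e^(−3.79722) + e^(−4.82972) = 0.845268 + 0.0224330 + 0.00798876 = 0.875690.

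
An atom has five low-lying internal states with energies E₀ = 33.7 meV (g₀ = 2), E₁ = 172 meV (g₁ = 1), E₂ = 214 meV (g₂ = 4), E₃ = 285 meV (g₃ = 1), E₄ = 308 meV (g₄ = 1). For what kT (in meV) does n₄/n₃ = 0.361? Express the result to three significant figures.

22.6 meV

n₄/n₃ = (g₄/g₃) exp[−(E₄−E₃)/kT] = 0.361.
⇒ (E₄−E₃)/kT = ln((1/1)/0.361) = ln(2.7701) = 1.0189.
kT = 23 meV / 1.0189 = 22.6 meV.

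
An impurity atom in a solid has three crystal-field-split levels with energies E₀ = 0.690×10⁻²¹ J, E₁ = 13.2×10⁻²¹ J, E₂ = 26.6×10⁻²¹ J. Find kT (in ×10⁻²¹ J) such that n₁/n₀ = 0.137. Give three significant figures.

n₁/n₀ = exp[−(E₁−E₀)/kT] = 0.137.
⇒ (E₁−E₀)/kT = ln(1/0.137) = ln(7.2993) = 1.9878.
kT = 12.510 ×10⁻²¹ J / 1.9878 = 6.29 ×10⁻²¹ J.

6.29 ×10⁻²¹ J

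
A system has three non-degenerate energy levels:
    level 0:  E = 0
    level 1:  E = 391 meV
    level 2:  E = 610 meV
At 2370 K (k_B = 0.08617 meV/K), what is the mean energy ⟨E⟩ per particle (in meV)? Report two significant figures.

74 meV

k_BT = 0.08617 × 2370 K = 204.2 meV.
Eᵢ/kT = 0, 1.915, 2.987.
Z = Σ e^(−Eᵢ/kT) = e^(−0) + e^(−1.915) + e^(−2.987) = 1.000 + 0.1473 + 0.05044 = 1.198.
⟨E⟩ = Σ Eᵢ e^(−Eᵢ/kT) / Z = (0·1.000 + 391·0.1473 + 610·0.05044) / 1.198 = 74 meV.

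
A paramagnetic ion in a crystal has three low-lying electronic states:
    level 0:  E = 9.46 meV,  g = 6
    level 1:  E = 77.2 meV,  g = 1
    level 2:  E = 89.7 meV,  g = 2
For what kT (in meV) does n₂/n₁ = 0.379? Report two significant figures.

n₂/n₁ = (g₂/g₁) exp[−(E₂−E₁)/kT] = 0.379.
⇒ (E₂−E₁)/kT = ln((2/1)/0.379) = ln(5.277) = 1.663.
kT = 12.5 meV / 1.663 = 7.5 meV.

7.5 meV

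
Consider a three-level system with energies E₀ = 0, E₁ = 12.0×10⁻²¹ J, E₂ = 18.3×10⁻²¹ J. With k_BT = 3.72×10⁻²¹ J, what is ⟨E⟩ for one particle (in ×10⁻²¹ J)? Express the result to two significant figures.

Eᵢ/kT = 0, 3.226, 4.919.
Z = Σ e^(−Eᵢ/kT) = e^(−0) + e^(−3.226) + e^(−4.919) = 1.000 + 0.03972 + 0.007306 = 1.047.
⟨E⟩ = Σ Eᵢ e^(−Eᵢ/kT) / Z = (0·1.000 + 12.0·0.03972 + 18.3·0.007306) / 1.047 = 0.58 ×10⁻²¹ J.

0.58 ×10⁻²¹ J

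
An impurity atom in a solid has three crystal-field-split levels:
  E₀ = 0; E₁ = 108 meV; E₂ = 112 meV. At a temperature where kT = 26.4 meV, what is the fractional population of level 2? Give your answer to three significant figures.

0.0139

Eᵢ/kT = 0, 4.0909, 4.2424.
Z = Σ e^(−Eᵢ/kT) = e^(−0) + e^(−4.0909) + e^(−4.2424) = 1.0000 + 0.016724 + 0.014373 = 1.0311.
P₂ = e^(−E₂/kT) / Z = 0.014373/1.0311 = 0.0139.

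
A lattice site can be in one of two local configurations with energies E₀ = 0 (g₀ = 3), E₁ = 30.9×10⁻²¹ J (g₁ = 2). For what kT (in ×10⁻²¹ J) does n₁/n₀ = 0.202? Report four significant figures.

n₁/n₀ = (g₁/g₀) exp[−(E₁−E₀)/kT] = 0.202.
⇒ (E₁−E₀)/kT = ln((2/3)/0.202) = ln(3.30033) = 1.19402.
kT = 30.9 ×10⁻²¹ J / 1.19402 = 25.88 ×10⁻²¹ J.

25.88 ×10⁻²¹ J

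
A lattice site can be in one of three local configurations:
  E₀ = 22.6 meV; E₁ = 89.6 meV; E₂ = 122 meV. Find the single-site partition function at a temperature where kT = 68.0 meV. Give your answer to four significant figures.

Eᵢ/kT = 0.332353, 1.31765, 1.79412.
Z = Σ e^(−Eᵢ/kT) = e^(−0.332353) + e^(−1.31765) + e^(−1.79412) = 0.717234 + 0.267764 + 0.166274 = 1.15127.

Z = 1.151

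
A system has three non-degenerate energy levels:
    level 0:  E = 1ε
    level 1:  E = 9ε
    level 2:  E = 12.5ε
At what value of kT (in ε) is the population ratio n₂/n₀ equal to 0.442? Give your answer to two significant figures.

n₂/n₀ = exp[−(E₂−E₀)/kT] = 0.442.
⇒ (E₂−E₀)/kT = ln(1/0.442) = ln(2.262) = 0.8162.
kT = 11.5ε / 0.8162 = 14 ε.

14 ε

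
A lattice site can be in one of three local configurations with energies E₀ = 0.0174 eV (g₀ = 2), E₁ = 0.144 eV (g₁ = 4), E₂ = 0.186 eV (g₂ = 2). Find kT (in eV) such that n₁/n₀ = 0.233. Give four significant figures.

n₁/n₀ = (g₁/g₀) exp[−(E₁−E₀)/kT] = 0.233.
⇒ (E₁−E₀)/kT = ln((4/2)/0.233) = ln(8.58369) = 2.14986.
kT = 0.1266 eV / 2.14986 = 0.05889 eV.

0.05889 eV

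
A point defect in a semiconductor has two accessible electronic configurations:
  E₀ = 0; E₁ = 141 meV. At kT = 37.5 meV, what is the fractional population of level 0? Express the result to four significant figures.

0.9772

Eᵢ/kT = 0, 3.76000.
Z = Σ e^(−Eᵢ/kT) = e^(−0) + e^(−3.76000) = 1.00000 + 0.0232837 = 1.02328.
P₀ = e^(−E₀/kT) / Z = 1.00000/1.02328 = 0.9772.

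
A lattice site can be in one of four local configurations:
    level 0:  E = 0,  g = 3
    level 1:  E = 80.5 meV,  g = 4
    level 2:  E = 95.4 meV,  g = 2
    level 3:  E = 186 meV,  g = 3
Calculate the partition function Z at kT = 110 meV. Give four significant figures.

Z = 6.317

Eᵢ/kT = 0, 0.731818, 0.867273, 1.69091.
Z = Σ gᵢe^(−Eᵢ/kT) = 3·e^(−0) + 4·e^(−0.731818) + 2·e^(−0.867273) + 3·e^(−1.69091) = 3.00000 + 1.92413 + 0.840191 + 0.553055 = 6.31738.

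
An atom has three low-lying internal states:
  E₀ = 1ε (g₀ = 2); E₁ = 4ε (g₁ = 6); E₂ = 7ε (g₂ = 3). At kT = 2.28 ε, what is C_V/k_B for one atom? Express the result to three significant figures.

0.626

Eᵢ/kT = 0.43860, 1.7544, 3.0702.
Z = Σ gᵢe^(−Eᵢ/kT) = 2·e^(−0.43860) + 6·e^(−1.7544) + 3·e^(−3.0702) = 1.2899 + 1.0381 + 0.13924 = 2.4672.
⟨E⟩ = 2.6009 ε, ⟨E²⟩ = 10.020 ε².
C_V/k_B = (⟨E²⟩ − ⟨E⟩²)/(kT)² = (10.020 − 6.7647)/5.1984 = 0.626.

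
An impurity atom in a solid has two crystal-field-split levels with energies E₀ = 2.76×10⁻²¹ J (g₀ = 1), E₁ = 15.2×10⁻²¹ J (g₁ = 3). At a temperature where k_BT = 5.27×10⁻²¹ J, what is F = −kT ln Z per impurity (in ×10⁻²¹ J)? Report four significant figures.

1.446 ×10⁻²¹ J

Eᵢ/kT = 0.523719, 2.88425.
Z = Σ gᵢe^(−Eᵢ/kT) = 1·e^(−0.523719) + 3·e^(−2.88425) = 0.592314 + 0.167690 = 0.760004.
F = −kT ln Z = −5.27 × ln(0.760004) = −5.27 × -0.274432 = 1.446 ×10⁻²¹ J.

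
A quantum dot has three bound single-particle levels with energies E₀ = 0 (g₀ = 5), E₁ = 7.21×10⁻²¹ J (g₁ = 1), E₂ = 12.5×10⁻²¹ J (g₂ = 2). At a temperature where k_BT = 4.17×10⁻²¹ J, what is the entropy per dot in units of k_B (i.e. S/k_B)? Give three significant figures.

1.78

Eᵢ/kT = 0, 1.7290, 2.9976.
Z = Σ gᵢe^(−Eᵢ/kT) = 5·e^(−0) + 1·e^(−1.7290) + 2·e^(−2.9976) = 5.0000 + 0.17746 + 0.099813 = 5.2773.
⟨E⟩ = Σ EᵢPᵢ = 0.47887 ×10⁻²¹ J.
S/k_B = ln Z + ⟨E⟩/kT = ln(5.2773) + 0.47887/4.17 = 1.6634 + 0.11484 = 1.78.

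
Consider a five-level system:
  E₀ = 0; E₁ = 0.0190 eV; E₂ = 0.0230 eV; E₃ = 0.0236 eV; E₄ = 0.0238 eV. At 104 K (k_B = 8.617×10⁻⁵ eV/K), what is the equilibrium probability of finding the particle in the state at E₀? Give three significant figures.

0.747

k_BT = 8.617×10⁻⁵ × 104 K = 0.0089617 eV.
Eᵢ/kT = 0, 2.1201, 2.5665, 2.6334, 2.6557.
Z = Σ e^(−Eᵢ/kT) = e^(−0) + e^(−2.1201) + e^(−2.5665) + e^(−2.6334) + e^(−2.6557) = 1.0000 + 0.12002 + 0.076804 + 0.071834 + 0.070250 = 1.3389.
P₀ = e^(−E₀/kT) / Z = 1.0000/1.3389 = 0.747.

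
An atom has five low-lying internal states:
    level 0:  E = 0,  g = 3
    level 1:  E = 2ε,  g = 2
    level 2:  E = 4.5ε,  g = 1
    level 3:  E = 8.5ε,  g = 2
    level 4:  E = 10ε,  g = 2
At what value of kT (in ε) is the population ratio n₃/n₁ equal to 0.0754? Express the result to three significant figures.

2.51 ε

n₃/n₁ = (g₃/g₁) exp[−(E₃−E₁)/kT] = 0.0754.
⇒ (E₃−E₁)/kT = ln((2/2)/0.0754) = ln(13.263) = 2.5850.
kT = 6.5ε / 2.5850 = 2.51 ε.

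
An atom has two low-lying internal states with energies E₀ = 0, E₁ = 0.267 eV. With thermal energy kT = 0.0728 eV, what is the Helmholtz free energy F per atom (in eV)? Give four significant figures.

Eᵢ/kT = 0, 3.66758.
Z = Σ e^(−Eᵢ/kT) = e^(−0) + e^(−3.66758) = 1.00000 + 0.0255382 = 1.02554.
F = −kT ln Z = −0.0728 × ln(1.02554) = −0.0728 × 0.0252193 = -0.001836 eV.

-0.001836 eV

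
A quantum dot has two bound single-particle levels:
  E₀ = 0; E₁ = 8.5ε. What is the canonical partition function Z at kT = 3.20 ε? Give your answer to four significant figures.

Z = 1.070

Eᵢ/kT = 0, 2.65625.
Z = Σ e^(−Eᵢ/kT) = e^(−0) + e^(−2.65625) = 1.00000 + 0.0702110 = 1.07021.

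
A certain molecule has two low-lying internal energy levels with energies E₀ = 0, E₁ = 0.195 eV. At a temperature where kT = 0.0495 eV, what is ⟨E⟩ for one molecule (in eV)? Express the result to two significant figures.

0.0037 eV

Eᵢ/kT = 0, 3.939.
Z = Σ e^(−Eᵢ/kT) = e^(−0) + e^(−3.939) = 1.000 + 0.01947 = 1.019.
⟨E⟩ = Σ Eᵢ e^(−Eᵢ/kT) / Z = (0·1.000 + 0.195·0.01947) / 1.019 = 0.0037 eV.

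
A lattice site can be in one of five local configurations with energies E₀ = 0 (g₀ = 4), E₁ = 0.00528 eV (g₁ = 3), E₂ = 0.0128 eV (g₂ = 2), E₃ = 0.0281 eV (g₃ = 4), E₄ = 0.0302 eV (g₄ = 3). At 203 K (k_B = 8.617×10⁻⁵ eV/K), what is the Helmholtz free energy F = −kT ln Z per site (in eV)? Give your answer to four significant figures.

-0.03747 eV

k_BT = 8.617×10⁻⁵ × 203 K = 0.0174925 eV.
Eᵢ/kT = 0, 0.301844, 0.731742, 1.60640, 1.72645.
Z = Σ gᵢe^(−Eᵢ/kT) = 4·e^(−0) + 3·e^(−0.301844) + 2·e^(−0.731742) + 4·e^(−1.60640) + 3·e^(−1.72645) = 4.00000 + 2.21836 + 0.962140 + 0.802434 + 0.533745 = 8.51668.
F = −kT ln Z = −0.0174925 × ln(8.51668) = −0.0174925 × 2.14203 = -0.03747 eV.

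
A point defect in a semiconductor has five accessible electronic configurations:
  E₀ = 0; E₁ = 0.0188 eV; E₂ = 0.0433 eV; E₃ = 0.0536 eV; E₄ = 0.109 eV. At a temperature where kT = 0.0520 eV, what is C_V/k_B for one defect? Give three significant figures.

Eᵢ/kT = 0, 0.36154, 0.83269, 1.0308, 2.0962.
Z = Σ e^(−Eᵢ/kT) = e^(−0) + e^(−0.36154) + e^(−0.83269) + e^(−1.0308) + e^(−2.0962) = 1.0000 + 0.69660 + 0.43488 + 0.35672 + 0.12292 = 2.6111.
⟨E⟩ = 0.024681 eV, ⟨E²⟩ = 0.0013584 eV².
C_V/k_B = (⟨E²⟩ − ⟨E⟩²)/(kT)² = (0.0013584 − 0.00060915)/0.0027040 = 0.277.

0.277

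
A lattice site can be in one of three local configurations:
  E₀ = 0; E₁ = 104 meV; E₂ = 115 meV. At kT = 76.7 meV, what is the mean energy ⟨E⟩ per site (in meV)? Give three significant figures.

35.4 meV

Eᵢ/kT = 0, 1.3559, 1.4993.
Z = Σ e^(−Eᵢ/kT) = e^(−0) + e^(−1.3559) + e^(−1.4993) = 1.0000 + 0.25772 + 0.22329 = 1.4810.
⟨E⟩ = Σ Eᵢ e^(−Eᵢ/kT) / Z = (0·1.0000 + 104·0.25772 + 115·0.22329) / 1.4810 = 35.4 meV.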